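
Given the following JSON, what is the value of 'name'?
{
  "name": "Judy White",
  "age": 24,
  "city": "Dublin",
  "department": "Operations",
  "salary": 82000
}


Looking up field 'name'
Value: Judy White

Judy White


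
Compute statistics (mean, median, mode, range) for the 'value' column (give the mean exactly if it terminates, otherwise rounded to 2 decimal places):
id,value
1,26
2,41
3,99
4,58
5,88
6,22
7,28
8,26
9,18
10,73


Data: [26, 41, 99, 58, 88, 22, 28, 26, 18, 73]
Count: 10
Sum: 479
Mean: 479/10 = 47.9
Sorted: [18, 22, 26, 26, 28, 41, 58, 73, 88, 99]
Median: 34.5
Mode: 26 (2 times)
Range: 99 - 18 = 81
Min: 18, Max: 99

mean=47.9, median=34.5, mode=26, range=81


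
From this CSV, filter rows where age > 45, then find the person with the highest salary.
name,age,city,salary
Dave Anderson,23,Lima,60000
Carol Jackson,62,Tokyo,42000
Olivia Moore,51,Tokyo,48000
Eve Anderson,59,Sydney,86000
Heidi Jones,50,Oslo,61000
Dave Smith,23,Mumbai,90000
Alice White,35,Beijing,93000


Filter: age > 45
Sort by: salary (descending)

Filtered records (4):
  Eve Anderson, age 59, salary $86000
  Heidi Jones, age 50, salary $61000
  Olivia Moore, age 51, salary $48000
  Carol Jackson, age 62, salary $42000

Highest salary: Eve Anderson ($86000)

Eve Anderson


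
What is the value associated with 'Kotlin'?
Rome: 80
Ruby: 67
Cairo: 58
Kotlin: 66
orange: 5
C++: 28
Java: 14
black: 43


Looking up key 'Kotlin'
Value: 66

66


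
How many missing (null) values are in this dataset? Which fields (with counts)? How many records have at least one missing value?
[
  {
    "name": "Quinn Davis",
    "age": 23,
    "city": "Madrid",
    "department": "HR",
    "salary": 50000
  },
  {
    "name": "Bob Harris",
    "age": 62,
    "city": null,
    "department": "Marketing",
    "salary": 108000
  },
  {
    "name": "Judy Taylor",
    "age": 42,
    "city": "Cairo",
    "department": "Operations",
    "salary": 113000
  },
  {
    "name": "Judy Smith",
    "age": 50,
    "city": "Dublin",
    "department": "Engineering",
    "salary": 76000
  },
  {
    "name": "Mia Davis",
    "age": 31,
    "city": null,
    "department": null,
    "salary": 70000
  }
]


Checking for missing (null) values in 5 records:

  Quinn Davis: complete
  Bob Harris: city
  Judy Taylor: complete
  Judy Smith: complete
  Mia Davis: city, department

Per field:
  name: 0 missing
  age: 0 missing
  city: 2 missing
  department: 1 missing
  salary: 0 missing

Total missing values: 3
Records with any missing: 2

3 missing values (city: 2, department: 1); 2 incomplete records


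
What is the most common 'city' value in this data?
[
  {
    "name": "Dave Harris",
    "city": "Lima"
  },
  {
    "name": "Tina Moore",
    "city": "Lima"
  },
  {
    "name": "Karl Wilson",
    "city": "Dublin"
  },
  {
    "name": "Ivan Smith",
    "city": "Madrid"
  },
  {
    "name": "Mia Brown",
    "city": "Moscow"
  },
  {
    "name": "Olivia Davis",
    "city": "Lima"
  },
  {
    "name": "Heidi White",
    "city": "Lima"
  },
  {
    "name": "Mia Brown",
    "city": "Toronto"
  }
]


Counting 'city' values across 8 records:

  Lima: 4 ####
  Dublin: 1 #
  Madrid: 1 #
  Moscow: 1 #
  Toronto: 1 #

Most common: Lima (4 times)

Lima (4 times)


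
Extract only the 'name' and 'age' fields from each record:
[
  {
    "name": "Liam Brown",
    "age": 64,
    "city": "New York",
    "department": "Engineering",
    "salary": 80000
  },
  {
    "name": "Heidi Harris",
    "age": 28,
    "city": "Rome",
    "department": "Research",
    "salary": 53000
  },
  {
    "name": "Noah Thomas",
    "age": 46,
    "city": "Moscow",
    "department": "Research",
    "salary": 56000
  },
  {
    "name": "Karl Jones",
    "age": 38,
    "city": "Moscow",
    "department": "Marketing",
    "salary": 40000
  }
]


Original: 4 records with fields: name, age, city, department, salary
Keep: ['name', 'age']
Drop: ['city', 'department', 'salary']
Result: 4 records, 2 fields each

[
  {
    "name": "Liam Brown",
    "age": 64
  },
  {
    "name": "Heidi Harris",
    "age": 28
  },
  {
    "name": "Noah Thomas",
    "age": 46
  },
  {
    "name": "Karl Jones",
    "age": 38
  }
]


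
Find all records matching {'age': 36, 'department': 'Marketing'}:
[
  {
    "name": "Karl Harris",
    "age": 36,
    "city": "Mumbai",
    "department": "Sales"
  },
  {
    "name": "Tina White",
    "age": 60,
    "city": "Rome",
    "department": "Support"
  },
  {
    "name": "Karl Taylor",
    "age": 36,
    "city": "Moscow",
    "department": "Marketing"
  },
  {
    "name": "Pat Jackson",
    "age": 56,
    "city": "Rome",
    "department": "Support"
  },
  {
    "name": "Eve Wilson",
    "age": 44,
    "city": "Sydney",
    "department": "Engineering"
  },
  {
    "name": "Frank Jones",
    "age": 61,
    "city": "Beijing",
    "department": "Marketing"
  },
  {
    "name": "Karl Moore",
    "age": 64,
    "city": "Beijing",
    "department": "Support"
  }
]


Search criteria: {'age': 36, 'department': 'Marketing'}

Checking 7 records:
  Karl Harris: {age: 36, department: Sales}
  Tina White: {age: 60, department: Support}
  Karl Taylor: {age: 36, department: Marketing} <-- MATCH
  Pat Jackson: {age: 56, department: Support}
  Eve Wilson: {age: 44, department: Engineering}
  Frank Jones: {age: 61, department: Marketing}
  Karl Moore: {age: 64, department: Support}

Matches: ["Karl Taylor"]

["Karl Taylor"]


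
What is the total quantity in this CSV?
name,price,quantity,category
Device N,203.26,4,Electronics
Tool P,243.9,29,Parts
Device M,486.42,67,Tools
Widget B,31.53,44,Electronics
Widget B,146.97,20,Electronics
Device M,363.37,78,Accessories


Computing total quantity:
Values: [4, 29, 67, 44, 20, 78]
Sum = 242

242


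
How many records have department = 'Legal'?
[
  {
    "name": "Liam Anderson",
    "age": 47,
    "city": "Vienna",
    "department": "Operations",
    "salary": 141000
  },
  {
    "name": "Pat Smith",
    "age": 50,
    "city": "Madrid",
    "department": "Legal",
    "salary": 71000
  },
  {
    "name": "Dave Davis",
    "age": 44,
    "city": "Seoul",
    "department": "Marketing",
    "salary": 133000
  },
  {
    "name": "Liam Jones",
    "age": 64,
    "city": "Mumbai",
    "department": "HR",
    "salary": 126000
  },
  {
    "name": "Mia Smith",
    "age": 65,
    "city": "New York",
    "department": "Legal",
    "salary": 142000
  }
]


Data: 5 records
Condition: department = 'Legal'

Checking each record:
  Liam Anderson: Operations
  Pat Smith: Legal MATCH
  Dave Davis: Marketing
  Liam Jones: HR
  Mia Smith: Legal MATCH

Count: 2

2


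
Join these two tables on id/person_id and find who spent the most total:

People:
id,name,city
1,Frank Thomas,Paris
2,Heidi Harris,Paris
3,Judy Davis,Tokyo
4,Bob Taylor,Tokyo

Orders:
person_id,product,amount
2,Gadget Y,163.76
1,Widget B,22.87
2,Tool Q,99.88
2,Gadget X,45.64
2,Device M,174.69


Join on: people.id = orders.person_id

Joined rows:
  Heidi Harris (Paris) bought Gadget Y for $163.76
  Frank Thomas (Paris) bought Widget B for $22.87
  Heidi Harris (Paris) bought Tool Q for $99.88
  Heidi Harris (Paris) bought Gadget X for $45.64
  Heidi Harris (Paris) bought Device M for $174.69

Total per person:
  Heidi Harris: $483.97
  Frank Thomas: $22.87

Top spender: Heidi Harris ($483.97)

Heidi Harris ($483.97)


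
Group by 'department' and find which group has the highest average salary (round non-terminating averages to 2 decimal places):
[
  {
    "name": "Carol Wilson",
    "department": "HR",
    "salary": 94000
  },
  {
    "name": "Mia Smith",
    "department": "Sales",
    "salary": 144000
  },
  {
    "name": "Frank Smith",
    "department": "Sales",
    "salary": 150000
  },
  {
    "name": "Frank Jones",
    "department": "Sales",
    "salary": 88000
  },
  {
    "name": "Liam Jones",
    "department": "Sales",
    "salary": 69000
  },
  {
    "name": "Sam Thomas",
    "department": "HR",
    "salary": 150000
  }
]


Group by: department

Groups:
  HR: 2 people, avg salary = 244000/2 = $122000
  Sales: 4 people, avg salary = 451000/4 = $112750

Highest average salary: HR ($122000)

HR ($122000)


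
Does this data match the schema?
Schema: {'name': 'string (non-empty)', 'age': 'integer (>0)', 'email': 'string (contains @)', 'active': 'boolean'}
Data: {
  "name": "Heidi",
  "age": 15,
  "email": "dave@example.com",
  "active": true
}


Validating each field against schema:
  name: OK (non-empty string)
  age: OK (positive integer)
  email: OK (string with @)
  active: OK (boolean)

Result: VALID

VALID


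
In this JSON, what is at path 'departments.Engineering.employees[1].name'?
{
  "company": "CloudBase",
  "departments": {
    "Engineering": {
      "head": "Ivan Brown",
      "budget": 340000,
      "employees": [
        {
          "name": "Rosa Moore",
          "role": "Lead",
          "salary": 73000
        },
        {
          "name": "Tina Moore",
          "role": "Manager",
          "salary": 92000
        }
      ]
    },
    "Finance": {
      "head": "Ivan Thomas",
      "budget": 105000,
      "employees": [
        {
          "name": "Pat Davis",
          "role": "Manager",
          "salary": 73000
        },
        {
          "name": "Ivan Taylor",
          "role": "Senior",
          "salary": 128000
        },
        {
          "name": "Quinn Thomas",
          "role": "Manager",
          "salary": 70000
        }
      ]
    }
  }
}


Path: departments.Engineering.employees[1].name

Navigate:
  -> departments
  -> Engineering
  -> employees[1].name = 'Tina Moore'

Tina Moore


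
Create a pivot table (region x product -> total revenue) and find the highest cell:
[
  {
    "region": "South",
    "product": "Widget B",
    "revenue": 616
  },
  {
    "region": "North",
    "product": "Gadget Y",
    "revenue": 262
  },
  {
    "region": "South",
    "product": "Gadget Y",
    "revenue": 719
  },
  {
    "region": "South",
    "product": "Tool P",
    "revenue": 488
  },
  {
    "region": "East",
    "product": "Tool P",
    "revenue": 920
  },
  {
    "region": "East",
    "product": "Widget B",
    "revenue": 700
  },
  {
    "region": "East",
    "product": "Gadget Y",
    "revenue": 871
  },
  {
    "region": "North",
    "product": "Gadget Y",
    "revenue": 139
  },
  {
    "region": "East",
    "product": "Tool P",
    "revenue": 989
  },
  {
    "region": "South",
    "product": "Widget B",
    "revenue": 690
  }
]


Pivot: region (rows) x product (columns) -> total revenue

     Gadget Y      Tool P        Widget B    
East           871          1909           700  
North          401             0             0  
South          719           488          1306  

Highest: East / Tool P = $1909

East / Tool P = $1909


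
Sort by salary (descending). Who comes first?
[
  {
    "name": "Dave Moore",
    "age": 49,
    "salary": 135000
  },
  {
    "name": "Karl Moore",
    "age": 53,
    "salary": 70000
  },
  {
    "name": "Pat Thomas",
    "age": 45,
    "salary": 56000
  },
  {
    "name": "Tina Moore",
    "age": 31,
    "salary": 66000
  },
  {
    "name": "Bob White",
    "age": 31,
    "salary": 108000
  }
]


Sort by: salary (descending)

Sorted order:
  1. Dave Moore (salary = 135000)
  2. Bob White (salary = 108000)
  3. Karl Moore (salary = 70000)
  4. Tina Moore (salary = 66000)
  5. Pat Thomas (salary = 56000)

First: Dave Moore

Dave Moore


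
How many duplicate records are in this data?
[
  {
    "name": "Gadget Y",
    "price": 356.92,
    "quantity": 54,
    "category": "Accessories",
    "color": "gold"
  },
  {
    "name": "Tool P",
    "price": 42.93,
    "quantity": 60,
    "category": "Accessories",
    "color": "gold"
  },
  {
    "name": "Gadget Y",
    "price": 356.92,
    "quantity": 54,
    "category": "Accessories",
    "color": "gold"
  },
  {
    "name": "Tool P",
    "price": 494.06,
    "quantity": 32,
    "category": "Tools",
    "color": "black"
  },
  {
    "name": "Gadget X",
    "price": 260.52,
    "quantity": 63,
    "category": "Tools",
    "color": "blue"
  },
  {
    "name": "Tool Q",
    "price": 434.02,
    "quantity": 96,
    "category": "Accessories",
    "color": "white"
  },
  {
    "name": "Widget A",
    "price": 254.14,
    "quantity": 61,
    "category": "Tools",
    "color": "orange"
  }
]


Checking 7 records for duplicates:

  Row 1: Gadget Y ($356.92, qty 54)
  Row 2: Tool P ($42.93, qty 60)
  Row 3: Gadget Y ($356.92, qty 54) <-- DUPLICATE
  Row 4: Tool P ($494.06, qty 32)
  Row 5: Gadget X ($260.52, qty 63)
  Row 6: Tool Q ($434.02, qty 96)
  Row 7: Widget A ($254.14, qty 61)

Duplicates found: 1
Unique records: 6

1 duplicates, 6 unique


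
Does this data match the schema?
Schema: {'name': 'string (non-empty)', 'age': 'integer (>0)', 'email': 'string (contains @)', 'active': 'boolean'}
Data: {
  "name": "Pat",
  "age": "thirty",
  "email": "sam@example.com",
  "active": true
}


Validating each field against schema:
  name: OK (non-empty string)
  age: FAIL ("thirty" is not an integer)
  email: OK (string with @)
  active: OK (boolean)

Result: INVALID (1 error: age)

INVALID (1 error: age)


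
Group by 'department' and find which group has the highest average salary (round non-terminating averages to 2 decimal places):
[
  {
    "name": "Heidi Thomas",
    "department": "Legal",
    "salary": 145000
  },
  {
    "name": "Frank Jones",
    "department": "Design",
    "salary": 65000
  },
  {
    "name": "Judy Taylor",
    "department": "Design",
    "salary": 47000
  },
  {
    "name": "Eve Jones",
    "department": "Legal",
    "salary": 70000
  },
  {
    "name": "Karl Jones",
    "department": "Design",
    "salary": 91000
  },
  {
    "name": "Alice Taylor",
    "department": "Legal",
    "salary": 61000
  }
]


Group by: department

Groups:
  Design: 3 people, avg salary = 203000/3 ≈ $67666.67
  Legal: 3 people, avg salary = 276000/3 = $92000

Highest average salary: Legal ($92000)

Legal ($92000)


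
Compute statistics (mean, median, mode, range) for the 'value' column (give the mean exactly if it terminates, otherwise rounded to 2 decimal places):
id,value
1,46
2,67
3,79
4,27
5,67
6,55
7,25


Data: [46, 67, 79, 27, 67, 55, 25]
Count: 7
Sum: 366
Mean: 366/7 ≈ 52.29 (rounded to 2 decimal places)
Sorted: [25, 27, 46, 55, 67, 67, 79]
Median: 55.0
Mode: 67 (2 times)
Range: 79 - 25 = 54
Min: 25, Max: 79

mean≈52.29, median=55.0, mode=67, range=54


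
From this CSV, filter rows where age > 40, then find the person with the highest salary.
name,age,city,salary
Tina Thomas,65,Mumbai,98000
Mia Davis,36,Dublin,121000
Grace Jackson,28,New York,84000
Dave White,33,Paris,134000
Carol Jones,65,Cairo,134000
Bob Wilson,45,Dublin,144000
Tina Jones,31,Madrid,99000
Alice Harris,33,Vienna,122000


Filter: age > 40
Sort by: salary (descending)

Filtered records (3):
  Bob Wilson, age 45, salary $144000
  Carol Jones, age 65, salary $134000
  Tina Thomas, age 65, salary $98000

Highest salary: Bob Wilson ($144000)

Bob Wilson


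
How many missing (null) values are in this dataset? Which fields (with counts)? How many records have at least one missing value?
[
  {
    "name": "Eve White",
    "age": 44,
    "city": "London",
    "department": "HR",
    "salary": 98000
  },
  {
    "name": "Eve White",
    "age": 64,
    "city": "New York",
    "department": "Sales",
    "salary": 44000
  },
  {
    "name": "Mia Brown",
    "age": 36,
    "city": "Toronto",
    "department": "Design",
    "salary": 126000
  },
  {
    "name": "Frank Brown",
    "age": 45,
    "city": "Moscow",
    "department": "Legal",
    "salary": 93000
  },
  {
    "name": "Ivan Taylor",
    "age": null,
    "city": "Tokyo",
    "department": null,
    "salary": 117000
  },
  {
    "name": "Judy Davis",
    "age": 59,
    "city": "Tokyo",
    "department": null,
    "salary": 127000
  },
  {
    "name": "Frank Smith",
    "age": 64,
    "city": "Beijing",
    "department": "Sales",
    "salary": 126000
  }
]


Checking for missing (null) values in 7 records:

  Eve White: complete
  Eve White: complete
  Mia Brown: complete
  Frank Brown: complete
  Ivan Taylor: age, department
  Judy Davis: department
  Frank Smith: complete

Per field:
  name: 0 missing
  age: 1 missing
  city: 0 missing
  department: 2 missing
  salary: 0 missing

Total missing values: 3
Records with any missing: 2

3 missing values (age: 1, department: 2); 2 incomplete records


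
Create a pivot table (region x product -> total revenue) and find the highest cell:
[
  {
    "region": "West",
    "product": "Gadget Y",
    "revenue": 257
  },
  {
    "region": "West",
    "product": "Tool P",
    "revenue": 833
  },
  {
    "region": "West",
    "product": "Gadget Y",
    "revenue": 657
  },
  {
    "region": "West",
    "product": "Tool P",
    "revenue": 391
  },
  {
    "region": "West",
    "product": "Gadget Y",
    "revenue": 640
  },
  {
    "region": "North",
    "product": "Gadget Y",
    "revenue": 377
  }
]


Pivot: region (rows) x product (columns) -> total revenue

     Gadget Y      Tool P      
North          377             0  
West          1554          1224  

Highest: West / Gadget Y = $1554

West / Gadget Y = $1554


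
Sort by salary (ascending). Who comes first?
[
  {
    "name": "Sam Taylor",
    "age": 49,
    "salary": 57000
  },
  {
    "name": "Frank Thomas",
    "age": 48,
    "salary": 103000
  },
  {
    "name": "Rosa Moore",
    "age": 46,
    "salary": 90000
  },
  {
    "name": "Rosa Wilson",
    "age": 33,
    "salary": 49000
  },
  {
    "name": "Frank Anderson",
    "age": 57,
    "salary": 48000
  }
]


Sort by: salary (ascending)

Sorted order:
  1. Frank Anderson (salary = 48000)
  2. Rosa Wilson (salary = 49000)
  3. Sam Taylor (salary = 57000)
  4. Rosa Moore (salary = 90000)
  5. Frank Thomas (salary = 103000)

First: Frank Anderson

Frank Anderson


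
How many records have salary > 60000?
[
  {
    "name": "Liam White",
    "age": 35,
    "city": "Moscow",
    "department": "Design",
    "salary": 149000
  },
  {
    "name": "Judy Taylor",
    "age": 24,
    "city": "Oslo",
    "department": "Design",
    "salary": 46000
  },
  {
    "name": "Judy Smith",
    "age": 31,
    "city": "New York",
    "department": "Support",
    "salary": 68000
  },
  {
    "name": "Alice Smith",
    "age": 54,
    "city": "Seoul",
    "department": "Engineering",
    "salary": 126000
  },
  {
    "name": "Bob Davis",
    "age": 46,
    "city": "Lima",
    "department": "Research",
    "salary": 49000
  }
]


Data: 5 records
Condition: salary > 60000

Checking each record:
  Liam White: 149000 MATCH
  Judy Taylor: 46000
  Judy Smith: 68000 MATCH
  Alice Smith: 126000 MATCH
  Bob Davis: 49000

Count: 3

3


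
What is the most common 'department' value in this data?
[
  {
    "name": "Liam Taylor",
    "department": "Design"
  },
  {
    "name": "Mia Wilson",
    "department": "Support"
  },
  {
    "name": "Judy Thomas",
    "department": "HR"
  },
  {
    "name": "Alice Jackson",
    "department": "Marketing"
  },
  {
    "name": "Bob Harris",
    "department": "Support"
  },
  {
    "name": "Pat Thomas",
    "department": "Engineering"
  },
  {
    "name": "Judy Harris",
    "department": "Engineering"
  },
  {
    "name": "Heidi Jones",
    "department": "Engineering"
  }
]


Counting 'department' values across 8 records:

  Engineering: 3 ###
  Support: 2 ##
  Design: 1 #
  HR: 1 #
  Marketing: 1 #

Most common: Engineering (3 times)

Engineering (3 times)


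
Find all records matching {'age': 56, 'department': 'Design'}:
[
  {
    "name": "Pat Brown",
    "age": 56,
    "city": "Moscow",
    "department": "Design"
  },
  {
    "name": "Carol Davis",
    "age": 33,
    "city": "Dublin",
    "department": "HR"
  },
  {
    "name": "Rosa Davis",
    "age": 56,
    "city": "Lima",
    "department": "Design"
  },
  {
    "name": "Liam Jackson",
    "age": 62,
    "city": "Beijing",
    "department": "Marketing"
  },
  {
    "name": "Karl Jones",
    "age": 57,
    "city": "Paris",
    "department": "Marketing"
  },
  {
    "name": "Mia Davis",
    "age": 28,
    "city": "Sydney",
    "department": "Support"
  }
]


Search criteria: {'age': 56, 'department': 'Design'}

Checking 6 records:
  Pat Brown: {age: 56, department: Design} <-- MATCH
  Carol Davis: {age: 33, department: HR}
  Rosa Davis: {age: 56, department: Design} <-- MATCH
  Liam Jackson: {age: 62, department: Marketing}
  Karl Jones: {age: 57, department: Marketing}
  Mia Davis: {age: 28, department: Support}

Matches: ["Pat Brown", "Rosa Davis"]

["Pat Brown", "Rosa Davis"]


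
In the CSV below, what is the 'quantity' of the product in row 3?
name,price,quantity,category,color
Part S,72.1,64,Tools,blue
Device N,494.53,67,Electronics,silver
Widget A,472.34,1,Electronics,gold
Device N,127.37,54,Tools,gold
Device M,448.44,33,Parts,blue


Query: Row 3 ('Widget A'), column 'quantity'
Value: 1

1


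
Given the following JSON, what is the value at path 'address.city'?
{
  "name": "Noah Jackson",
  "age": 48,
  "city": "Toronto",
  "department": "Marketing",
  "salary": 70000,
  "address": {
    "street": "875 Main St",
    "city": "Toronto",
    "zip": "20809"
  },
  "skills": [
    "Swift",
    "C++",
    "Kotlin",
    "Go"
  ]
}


Query: address.city
Path: address -> city
Value: Toronto

Toronto


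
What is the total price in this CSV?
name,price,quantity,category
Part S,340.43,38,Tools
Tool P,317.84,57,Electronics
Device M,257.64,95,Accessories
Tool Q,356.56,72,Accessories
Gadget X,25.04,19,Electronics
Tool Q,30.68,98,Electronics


Computing total price:
Values: [340.43, 317.84, 257.64, 356.56, 25.04, 30.68]
Sum = 1328.19

1328.19


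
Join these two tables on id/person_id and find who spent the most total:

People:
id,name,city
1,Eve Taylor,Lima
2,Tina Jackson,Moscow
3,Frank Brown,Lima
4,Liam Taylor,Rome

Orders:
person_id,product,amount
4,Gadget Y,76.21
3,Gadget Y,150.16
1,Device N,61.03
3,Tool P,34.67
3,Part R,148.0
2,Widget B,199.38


Join on: people.id = orders.person_id

Joined rows:
  Liam Taylor (Rome) bought Gadget Y for $76.21
  Frank Brown (Lima) bought Gadget Y for $150.16
  Eve Taylor (Lima) bought Device N for $61.03
  Frank Brown (Lima) bought Tool P for $34.67
  Frank Brown (Lima) bought Part R for $148.0
  Tina Jackson (Moscow) bought Widget B for $199.38

Total per person:
  Frank Brown: $332.83
  Tina Jackson: $199.38
  Liam Taylor: $76.21
  Eve Taylor: $61.03

Top spender: Frank Brown ($332.83)

Frank Brown ($332.83)


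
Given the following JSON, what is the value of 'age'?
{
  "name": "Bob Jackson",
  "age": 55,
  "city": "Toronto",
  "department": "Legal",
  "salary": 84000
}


Looking up field 'age'
Value: 55

55


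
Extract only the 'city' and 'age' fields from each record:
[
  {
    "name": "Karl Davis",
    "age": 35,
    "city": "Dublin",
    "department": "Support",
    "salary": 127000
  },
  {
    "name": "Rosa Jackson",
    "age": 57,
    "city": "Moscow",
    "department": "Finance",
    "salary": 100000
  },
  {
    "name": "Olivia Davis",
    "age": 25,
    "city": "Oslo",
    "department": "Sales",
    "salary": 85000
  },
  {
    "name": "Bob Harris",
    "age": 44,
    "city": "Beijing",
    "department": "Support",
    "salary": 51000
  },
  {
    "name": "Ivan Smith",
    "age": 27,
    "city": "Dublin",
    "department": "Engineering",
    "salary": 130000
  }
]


Original: 5 records with fields: name, age, city, department, salary
Keep: ['city', 'age']
Drop: ['name', 'department', 'salary']
Result: 5 records, 2 fields each

[
  {
    "city": "Dublin",
    "age": 35
  },
  {
    "city": "Moscow",
    "age": 57
  },
  {
    "city": "Oslo",
    "age": 25
  },
  {
    "city": "Beijing",
    "age": 44
  },
  {
    "city": "Dublin",
    "age": 27
  }
]


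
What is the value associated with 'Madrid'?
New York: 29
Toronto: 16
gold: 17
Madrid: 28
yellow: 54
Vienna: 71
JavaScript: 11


Looking up key 'Madrid'
Value: 28

28


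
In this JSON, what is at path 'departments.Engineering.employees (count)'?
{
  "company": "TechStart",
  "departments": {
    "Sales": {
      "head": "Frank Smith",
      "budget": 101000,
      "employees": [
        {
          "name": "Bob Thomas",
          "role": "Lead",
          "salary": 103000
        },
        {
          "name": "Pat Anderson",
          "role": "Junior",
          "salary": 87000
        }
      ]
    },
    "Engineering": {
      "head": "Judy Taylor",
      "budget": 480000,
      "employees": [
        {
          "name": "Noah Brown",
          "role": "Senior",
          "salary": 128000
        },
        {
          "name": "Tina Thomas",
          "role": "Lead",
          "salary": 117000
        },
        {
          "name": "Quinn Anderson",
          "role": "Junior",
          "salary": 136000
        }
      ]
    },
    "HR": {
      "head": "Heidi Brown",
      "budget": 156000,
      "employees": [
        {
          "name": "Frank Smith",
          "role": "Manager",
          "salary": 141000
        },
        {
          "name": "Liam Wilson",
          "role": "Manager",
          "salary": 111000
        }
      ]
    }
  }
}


Path: departments.Engineering.employees (count)

Navigate:
  -> departments
  -> Engineering
  -> employees (array, length 3)

3


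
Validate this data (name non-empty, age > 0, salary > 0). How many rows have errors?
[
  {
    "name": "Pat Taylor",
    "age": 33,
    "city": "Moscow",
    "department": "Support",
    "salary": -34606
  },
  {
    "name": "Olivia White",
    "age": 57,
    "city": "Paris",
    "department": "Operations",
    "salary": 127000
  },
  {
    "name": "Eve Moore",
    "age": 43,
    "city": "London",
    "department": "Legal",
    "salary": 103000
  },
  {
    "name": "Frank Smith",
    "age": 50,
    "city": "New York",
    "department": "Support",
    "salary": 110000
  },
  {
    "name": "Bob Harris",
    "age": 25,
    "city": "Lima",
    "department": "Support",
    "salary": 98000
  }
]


Validating 5 records:
Rules: name non-empty, age > 0, salary > 0

  Row 1 (Pat Taylor): negative salary: -34606
  Row 2 (Olivia White): OK
  Row 3 (Eve Moore): OK
  Row 4 (Frank Smith): OK
  Row 5 (Bob Harris): OK

Total errors: 1

1 errors


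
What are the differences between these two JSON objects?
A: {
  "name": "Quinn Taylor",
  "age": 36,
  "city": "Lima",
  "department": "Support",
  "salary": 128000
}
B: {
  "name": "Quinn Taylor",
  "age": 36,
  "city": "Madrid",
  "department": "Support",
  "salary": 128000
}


Comparing each field (in key order):
  name: same
  age: same
  city: DIFFERENT
  department: same
  salary: same
Differences:
  city: Lima -> Madrid

1 field(s) changed

1 change: city


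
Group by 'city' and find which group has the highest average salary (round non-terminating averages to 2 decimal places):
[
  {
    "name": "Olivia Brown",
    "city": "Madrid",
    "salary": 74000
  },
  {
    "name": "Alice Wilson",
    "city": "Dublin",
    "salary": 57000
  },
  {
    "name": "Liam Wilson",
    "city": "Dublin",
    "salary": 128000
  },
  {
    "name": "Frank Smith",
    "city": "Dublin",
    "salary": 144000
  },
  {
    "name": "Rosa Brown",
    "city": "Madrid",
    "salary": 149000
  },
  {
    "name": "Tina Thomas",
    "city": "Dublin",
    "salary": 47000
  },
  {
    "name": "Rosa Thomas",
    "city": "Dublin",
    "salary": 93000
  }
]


Group by: city

Groups:
  Dublin: 5 people, avg salary = 469000/5 = $93800
  Madrid: 2 people, avg salary = 223000/2 = $111500

Highest average salary: Madrid ($111500)

Madrid ($111500)


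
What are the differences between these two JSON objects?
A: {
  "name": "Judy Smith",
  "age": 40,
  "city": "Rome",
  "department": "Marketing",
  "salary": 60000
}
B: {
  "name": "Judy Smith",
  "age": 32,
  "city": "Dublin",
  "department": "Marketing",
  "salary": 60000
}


Comparing each field (in key order):
  name: same
  age: DIFFERENT
  city: DIFFERENT
  department: same
  salary: same
Differences:
  age: 40 -> 32
  city: Rome -> Dublin

2 field(s) changed

2 changes: age, city


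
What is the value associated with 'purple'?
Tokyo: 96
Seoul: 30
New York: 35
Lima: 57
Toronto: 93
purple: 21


Looking up key 'purple'
Value: 21

21


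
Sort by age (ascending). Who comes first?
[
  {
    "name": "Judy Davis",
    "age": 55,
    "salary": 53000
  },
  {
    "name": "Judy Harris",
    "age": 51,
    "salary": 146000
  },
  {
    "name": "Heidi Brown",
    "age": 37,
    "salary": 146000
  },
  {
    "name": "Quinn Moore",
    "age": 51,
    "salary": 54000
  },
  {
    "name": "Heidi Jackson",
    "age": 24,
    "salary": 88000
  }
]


Sort by: age (ascending)

Sorted order:
  1. Heidi Jackson (age = 24)
  2. Heidi Brown (age = 37)
  3. Judy Harris (age = 51)
  4. Quinn Moore (age = 51)
  5. Judy Davis (age = 55)

First: Heidi Jackson

Heidi Jackson


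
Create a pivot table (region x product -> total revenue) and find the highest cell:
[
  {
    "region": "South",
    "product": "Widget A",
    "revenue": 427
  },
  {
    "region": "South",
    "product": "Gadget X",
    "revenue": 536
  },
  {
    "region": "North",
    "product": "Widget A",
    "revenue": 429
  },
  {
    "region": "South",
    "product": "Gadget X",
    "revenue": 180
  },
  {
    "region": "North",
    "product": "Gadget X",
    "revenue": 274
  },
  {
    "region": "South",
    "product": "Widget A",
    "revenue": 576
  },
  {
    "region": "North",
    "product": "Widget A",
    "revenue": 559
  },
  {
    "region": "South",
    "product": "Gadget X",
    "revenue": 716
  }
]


Pivot: region (rows) x product (columns) -> total revenue

     Gadget X      Widget A    
North          274           988  
South         1432          1003  

Highest: South / Gadget X = $1432

South / Gadget X = $1432


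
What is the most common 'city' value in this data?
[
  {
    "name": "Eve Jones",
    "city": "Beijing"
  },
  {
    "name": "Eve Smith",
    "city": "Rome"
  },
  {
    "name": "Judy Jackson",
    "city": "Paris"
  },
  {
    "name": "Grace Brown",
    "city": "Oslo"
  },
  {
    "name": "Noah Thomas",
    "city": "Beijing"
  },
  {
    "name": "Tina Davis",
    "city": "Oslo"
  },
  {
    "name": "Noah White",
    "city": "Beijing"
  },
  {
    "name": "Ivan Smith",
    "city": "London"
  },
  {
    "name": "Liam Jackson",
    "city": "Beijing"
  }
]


Counting 'city' values across 9 records:

  Beijing: 4 ####
  Oslo: 2 ##
  Rome: 1 #
  Paris: 1 #
  London: 1 #

Most common: Beijing (4 times)

Beijing (4 times)


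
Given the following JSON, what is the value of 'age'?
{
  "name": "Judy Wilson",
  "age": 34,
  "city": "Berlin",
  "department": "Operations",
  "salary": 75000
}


Looking up field 'age'
Value: 34

34


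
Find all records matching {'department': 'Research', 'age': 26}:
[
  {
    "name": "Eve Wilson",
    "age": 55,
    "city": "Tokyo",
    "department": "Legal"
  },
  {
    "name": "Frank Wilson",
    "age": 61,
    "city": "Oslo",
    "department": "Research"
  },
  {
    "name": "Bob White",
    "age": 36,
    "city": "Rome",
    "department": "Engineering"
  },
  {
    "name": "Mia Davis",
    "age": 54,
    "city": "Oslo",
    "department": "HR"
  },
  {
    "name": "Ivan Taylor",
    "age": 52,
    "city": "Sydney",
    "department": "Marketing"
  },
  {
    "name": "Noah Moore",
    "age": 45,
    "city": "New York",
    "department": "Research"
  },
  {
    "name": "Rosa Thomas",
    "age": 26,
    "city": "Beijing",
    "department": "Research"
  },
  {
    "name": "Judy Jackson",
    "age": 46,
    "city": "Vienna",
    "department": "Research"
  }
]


Search criteria: {'department': 'Research', 'age': 26}

Checking 8 records:
  Eve Wilson: {department: Legal, age: 55}
  Frank Wilson: {department: Research, age: 61}
  Bob White: {department: Engineering, age: 36}
  Mia Davis: {department: HR, age: 54}
  Ivan Taylor: {department: Marketing, age: 52}
  Noah Moore: {department: Research, age: 45}
  Rosa Thomas: {department: Research, age: 26} <-- MATCH
  Judy Jackson: {department: Research, age: 46}

Matches: ["Rosa Thomas"]

["Rosa Thomas"]


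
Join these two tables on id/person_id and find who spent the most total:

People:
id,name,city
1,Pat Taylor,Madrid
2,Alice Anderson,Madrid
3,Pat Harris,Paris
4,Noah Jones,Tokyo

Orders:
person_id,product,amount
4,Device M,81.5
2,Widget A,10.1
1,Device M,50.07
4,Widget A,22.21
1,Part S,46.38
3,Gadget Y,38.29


Join on: people.id = orders.person_id

Joined rows:
  Noah Jones (Tokyo) bought Device M for $81.5
  Alice Anderson (Madrid) bought Widget A for $10.1
  Pat Taylor (Madrid) bought Device M for $50.07
  Noah Jones (Tokyo) bought Widget A for $22.21
  Pat Taylor (Madrid) bought Part S for $46.38
  Pat Harris (Paris) bought Gadget Y for $38.29

Total per person:
  Noah Jones: $103.71
  Pat Taylor: $96.45
  Pat Harris: $38.29
  Alice Anderson: $10.10

Top spender: Noah Jones ($103.71)

Noah Jones ($103.71)


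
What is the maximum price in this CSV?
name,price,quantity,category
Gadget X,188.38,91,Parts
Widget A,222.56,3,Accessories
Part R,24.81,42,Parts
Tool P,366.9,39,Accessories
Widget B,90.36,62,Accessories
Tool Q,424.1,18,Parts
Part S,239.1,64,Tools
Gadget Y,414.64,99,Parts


Computing maximum price:
Values: [188.38, 222.56, 24.81, 366.9, 90.36, 424.1, 239.1, 414.64]
Max = 424.1

424.1


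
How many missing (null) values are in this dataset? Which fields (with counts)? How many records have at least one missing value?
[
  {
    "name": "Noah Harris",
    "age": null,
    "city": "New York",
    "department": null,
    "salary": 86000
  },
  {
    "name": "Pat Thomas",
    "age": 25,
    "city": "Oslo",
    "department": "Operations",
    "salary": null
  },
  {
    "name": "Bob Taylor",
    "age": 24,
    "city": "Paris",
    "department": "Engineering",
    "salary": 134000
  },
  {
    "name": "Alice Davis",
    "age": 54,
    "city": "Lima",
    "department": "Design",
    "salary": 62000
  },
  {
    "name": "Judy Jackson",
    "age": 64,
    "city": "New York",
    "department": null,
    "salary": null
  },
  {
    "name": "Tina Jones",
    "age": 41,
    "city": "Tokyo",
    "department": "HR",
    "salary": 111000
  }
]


Checking for missing (null) values in 6 records:

  Noah Harris: age, department
  Pat Thomas: salary
  Bob Taylor: complete
  Alice Davis: complete
  Judy Jackson: department, salary
  Tina Jones: complete

Per field:
  name: 0 missing
  age: 1 missing
  city: 0 missing
  department: 2 missing
  salary: 2 missing

Total missing values: 5
Records with any missing: 3

5 missing values (age: 1, department: 2, salary: 2); 3 incomplete records


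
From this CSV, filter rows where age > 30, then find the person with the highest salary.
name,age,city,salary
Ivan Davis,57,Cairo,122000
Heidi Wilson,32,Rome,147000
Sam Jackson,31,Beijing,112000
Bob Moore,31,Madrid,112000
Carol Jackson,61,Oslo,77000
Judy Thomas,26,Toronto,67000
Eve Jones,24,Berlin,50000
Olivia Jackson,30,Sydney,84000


Filter: age > 30
Sort by: salary (descending)

Filtered records (5):
  Heidi Wilson, age 32, salary $147000
  Ivan Davis, age 57, salary $122000
  Sam Jackson, age 31, salary $112000
  Bob Moore, age 31, salary $112000
  Carol Jackson, age 61, salary $77000

Highest salary: Heidi Wilson ($147000)

Heidi Wilson


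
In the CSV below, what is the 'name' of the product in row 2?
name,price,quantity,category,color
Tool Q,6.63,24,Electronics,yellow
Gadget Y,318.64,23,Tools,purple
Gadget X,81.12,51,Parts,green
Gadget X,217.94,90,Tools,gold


Query: Row 2 ('Gadget Y'), column 'name'
Value: Gadget Y

Gadget Y


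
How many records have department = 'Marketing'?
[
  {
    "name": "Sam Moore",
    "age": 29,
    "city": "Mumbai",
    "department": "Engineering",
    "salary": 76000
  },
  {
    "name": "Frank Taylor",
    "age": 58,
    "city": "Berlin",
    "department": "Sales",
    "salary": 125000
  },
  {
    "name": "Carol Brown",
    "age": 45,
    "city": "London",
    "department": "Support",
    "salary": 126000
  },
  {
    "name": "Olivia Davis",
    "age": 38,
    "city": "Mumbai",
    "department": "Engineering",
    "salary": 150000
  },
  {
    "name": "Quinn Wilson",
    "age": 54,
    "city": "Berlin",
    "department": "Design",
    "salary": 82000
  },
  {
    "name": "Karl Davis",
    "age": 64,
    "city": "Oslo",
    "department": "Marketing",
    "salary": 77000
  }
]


Data: 6 records
Condition: department = 'Marketing'

Checking each record:
  Sam Moore: Engineering
  Frank Taylor: Sales
  Carol Brown: Support
  Olivia Davis: Engineering
  Quinn Wilson: Design
  Karl Davis: Marketing MATCH

Count: 1

1


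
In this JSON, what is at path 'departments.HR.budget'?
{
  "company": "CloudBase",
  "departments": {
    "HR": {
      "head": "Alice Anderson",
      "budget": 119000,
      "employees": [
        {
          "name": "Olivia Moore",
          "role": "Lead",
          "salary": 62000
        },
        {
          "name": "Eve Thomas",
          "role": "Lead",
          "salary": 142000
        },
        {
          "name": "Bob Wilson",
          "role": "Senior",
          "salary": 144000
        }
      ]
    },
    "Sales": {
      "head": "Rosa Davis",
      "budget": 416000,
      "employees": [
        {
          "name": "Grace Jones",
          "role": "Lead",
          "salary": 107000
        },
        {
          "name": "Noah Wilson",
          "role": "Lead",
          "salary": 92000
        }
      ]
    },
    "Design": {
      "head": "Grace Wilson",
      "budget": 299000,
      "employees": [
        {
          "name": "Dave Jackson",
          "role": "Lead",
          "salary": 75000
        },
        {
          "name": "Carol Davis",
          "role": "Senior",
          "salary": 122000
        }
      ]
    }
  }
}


Path: departments.HR.budget

Navigate:
  -> departments
  -> HR
  -> budget = 119000

119000


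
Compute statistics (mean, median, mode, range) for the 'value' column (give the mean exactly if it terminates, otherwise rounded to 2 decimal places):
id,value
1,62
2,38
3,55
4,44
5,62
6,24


Data: [62, 38, 55, 44, 62, 24]
Count: 6
Sum: 285
Mean: 285/6 = 47.5
Sorted: [24, 38, 44, 55, 62, 62]
Median: 49.5
Mode: 62 (2 times)
Range: 62 - 24 = 38
Min: 24, Max: 62

mean=47.5, median=49.5, mode=62, range=38


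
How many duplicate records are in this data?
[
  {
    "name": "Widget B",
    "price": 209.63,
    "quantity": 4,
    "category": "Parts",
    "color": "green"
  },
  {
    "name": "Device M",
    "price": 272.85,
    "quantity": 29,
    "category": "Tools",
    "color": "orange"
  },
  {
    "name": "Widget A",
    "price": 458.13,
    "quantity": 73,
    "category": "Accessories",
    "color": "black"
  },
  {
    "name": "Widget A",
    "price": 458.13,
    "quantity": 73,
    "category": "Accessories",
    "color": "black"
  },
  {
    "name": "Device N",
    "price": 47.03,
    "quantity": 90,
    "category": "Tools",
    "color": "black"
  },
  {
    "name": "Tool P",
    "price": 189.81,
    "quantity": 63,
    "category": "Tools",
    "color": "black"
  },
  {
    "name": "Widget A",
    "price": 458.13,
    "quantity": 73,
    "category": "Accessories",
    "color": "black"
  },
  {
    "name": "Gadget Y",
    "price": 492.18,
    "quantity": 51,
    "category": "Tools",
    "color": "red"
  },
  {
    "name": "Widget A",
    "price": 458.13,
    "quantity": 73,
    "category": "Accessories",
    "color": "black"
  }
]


Checking 9 records for duplicates:

  Row 1: Widget B ($209.63, qty 4)
  Row 2: Device M ($272.85, qty 29)
  Row 3: Widget A ($458.13, qty 73)
  Row 4: Widget A ($458.13, qty 73) <-- DUPLICATE
  Row 5: Device N ($47.03, qty 90)
  Row 6: Tool P ($189.81, qty 63)
  Row 7: Widget A ($458.13, qty 73) <-- DUPLICATE
  Row 8: Gadget Y ($492.18, qty 51)
  Row 9: Widget A ($458.13, qty 73) <-- DUPLICATE

Duplicates found: 3
Unique records: 6

3 duplicates, 6 unique


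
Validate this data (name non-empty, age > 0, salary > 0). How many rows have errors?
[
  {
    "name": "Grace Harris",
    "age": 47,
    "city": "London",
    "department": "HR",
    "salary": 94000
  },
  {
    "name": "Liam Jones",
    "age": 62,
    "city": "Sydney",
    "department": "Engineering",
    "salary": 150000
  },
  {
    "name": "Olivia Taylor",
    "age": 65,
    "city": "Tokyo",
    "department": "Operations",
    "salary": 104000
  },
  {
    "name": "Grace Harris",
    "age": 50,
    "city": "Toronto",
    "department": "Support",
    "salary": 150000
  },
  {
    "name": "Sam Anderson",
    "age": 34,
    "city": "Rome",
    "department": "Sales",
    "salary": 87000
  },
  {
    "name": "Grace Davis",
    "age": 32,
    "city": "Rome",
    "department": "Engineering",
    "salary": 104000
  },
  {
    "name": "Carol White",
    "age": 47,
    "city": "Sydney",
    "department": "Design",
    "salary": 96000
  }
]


Validating 7 records:
Rules: name non-empty, age > 0, salary > 0

  Row 1 (Grace Harris): OK
  Row 2 (Liam Jones): OK
  Row 3 (Olivia Taylor): OK
  Row 4 (Grace Harris): OK
  Row 5 (Sam Anderson): OK
  Row 6 (Grace Davis): OK
  Row 7 (Carol White): OK

Total errors: 0

0 errors
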